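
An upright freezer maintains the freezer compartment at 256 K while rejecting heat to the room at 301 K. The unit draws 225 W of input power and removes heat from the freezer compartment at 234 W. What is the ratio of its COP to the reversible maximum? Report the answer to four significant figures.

0.1828

COP_actual = Q̇_C/Ẇ = 234.0/225.0 = 1.040.
The reservoir spacing is ΔT = 301 − 256 = 45.00 K.
COP_Carnot = T_C/ΔT = 256.00/45.00 = 5.689.
η_II = COP_actual/COP_Carnot = 1.040/5.689 = 0.1828.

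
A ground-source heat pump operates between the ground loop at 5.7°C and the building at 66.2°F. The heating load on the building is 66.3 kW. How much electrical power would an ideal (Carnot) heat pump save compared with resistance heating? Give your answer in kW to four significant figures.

In absolute terms T_C = 278.85 K and T_H = 292.15 K, so ΔT = 13.30 K.
COP_Carnot = T_H/ΔT = 292.15/13.30 = 21.97.
Resistance heating needs Ẇ_res = Q̇_H = 66.30 kW; the reversible heat pump needs only Ẇ_hp = Q̇_H/COP = 3.018 kW.
Saving = 66.30 − 3.018 = 63.28 kW.

63.28 kW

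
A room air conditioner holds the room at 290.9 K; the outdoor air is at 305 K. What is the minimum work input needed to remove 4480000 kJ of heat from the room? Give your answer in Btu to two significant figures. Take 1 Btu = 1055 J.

The reservoir spacing is ΔT = 305 − 290.9 = 14.10 K.
The reversible limit is COP_R = T_C/ΔT = 20.63, so W_min = Q_C/COP = Q_C·ΔT/T_C.
W_min = 4480000 × 14.10/290.90 = 217100 kJ = 205800 Btu.

210000 Btu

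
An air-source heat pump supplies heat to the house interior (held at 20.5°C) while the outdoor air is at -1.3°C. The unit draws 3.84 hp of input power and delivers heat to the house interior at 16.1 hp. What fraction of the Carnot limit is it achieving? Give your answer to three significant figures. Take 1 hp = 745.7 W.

0.311

COP_actual = Q̇_H/Ẇ = 16.10/3.840 = 4.193.
In absolute terms T_C = 271.85 K and T_H = 293.65 K, so ΔT = 21.80 K.
COP_Carnot = T_H/ΔT = 293.65/21.80 = 13.47.
η_II = COP_actual/COP_Carnot = 4.193/13.47 = 0.3113.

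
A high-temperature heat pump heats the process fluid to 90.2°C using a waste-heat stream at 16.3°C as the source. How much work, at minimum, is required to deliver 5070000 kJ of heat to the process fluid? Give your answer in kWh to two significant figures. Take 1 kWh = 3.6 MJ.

290 kWh

In absolute terms T_C = 289.45 K and T_H = 363.35 K, so ΔT = 73.90 K.
The reversible limit is COP_HP = T_H/ΔT = 4.917, so W_min = Q_H/COP = Q_H·ΔT/T_H.
W_min = 5070000 × 73.90/363.35 = 1031000 kJ = 286.4 kWh.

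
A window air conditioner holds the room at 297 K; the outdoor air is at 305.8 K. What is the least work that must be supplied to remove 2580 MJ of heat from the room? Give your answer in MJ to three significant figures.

The reservoir spacing is ΔT = 305.8 − 297 = 8.800 K.
The reversible limit is COP_R = T_C/ΔT = 33.75, so W_min = Q_C/COP = Q_C·ΔT/T_C.
W_min = 2580 × 8.800/297.00 = 76.44 MJ.

76.4 MJ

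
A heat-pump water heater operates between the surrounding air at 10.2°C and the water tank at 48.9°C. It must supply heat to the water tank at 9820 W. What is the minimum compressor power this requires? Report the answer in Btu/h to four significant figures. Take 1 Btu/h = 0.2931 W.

In absolute terms T_C = 283.35 K and T_H = 322.05 K, so ΔT = 38.70 K.
COP_Carnot = T_H/ΔT = 322.05/38.70 = 8.322.
Ẇ_min = Q̇/COP_Carnot = 9820/8.322 = 1180 W = 4026 Btu/h.

4026 Btu/h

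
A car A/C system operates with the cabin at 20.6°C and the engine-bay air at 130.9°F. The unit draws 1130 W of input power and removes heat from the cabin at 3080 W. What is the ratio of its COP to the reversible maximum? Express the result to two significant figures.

COP_actual = Q̇_C/Ẇ = 3080/1130 = 2.726.
In absolute terms T_C = 293.75 K and T_H = 328.09 K, so ΔT = 34.34 K.
COP_Carnot = T_C/ΔT = 293.75/34.34 = 8.553.
η_II = COP_actual/COP_Carnot = 2.726/8.553 = 0.3187.

0.32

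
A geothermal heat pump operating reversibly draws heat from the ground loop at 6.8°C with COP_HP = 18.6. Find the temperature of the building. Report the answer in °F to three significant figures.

COP_HP = T_H/(T_H − T_C) rearranges to T_H = COP·T_C/(COP − 1).
With T_C = 279.95 K, T_H = 18.6 × 279.95/17.60 = 295.86 K.
Converting, 295.86 K = 72.87°F.

72.9 °F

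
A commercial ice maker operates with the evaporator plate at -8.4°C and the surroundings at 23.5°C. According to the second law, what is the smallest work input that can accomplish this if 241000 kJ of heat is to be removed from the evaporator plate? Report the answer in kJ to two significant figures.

29000 kJ

In absolute terms T_C = 264.75 K and T_H = 296.65 K, so ΔT = 31.90 K.
The reversible limit is COP_R = T_C/ΔT = 8.299, so W_min = Q_C/COP = Q_C·ΔT/T_C.
W_min = 241000 × 31.90/264.75 = 29040 kJ.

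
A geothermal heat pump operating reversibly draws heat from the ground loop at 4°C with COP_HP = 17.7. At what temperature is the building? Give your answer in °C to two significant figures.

21 °C

COP_HP = T_H/(T_H − T_C) rearranges to T_H = COP·T_C/(COP − 1).
With T_C = 277.15 K, T_H = 17.7 × 277.15/16.70 = 293.75 K.
Converting, 293.75 K = 20.60°C.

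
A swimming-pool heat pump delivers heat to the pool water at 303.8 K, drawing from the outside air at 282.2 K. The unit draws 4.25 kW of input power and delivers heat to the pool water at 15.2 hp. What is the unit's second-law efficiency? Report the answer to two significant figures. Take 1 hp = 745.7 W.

0.19

Converting, Q̇_H = 15.20 hp = 11.33 kW, so COP_actual = Q̇_H/Ẇ = 11.33/4.250 = 2.667.
The reservoir spacing is ΔT = 303.8 − 282.2 = 21.60 K.
COP_Carnot = T_H/ΔT = 303.80/21.60 = 14.06.
η_II = COP_actual/COP_Carnot = 2.667/14.06 = 0.1896.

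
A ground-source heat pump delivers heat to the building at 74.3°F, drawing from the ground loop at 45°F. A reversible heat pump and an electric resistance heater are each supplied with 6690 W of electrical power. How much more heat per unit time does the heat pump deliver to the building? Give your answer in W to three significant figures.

In absolute terms T_C = 280.37 K and T_H = 296.65 K, so ΔT = 16.28 K.
COP_Carnot = T_H/ΔT = 296.65/16.28 = 18.22.
The heat pump delivers Q̇_H = COP × Ẇ = 121900 W; the resistance heater delivers Ẇ = 6690 W.
Extra = (COP − 1)·Ẇ = 115200 W.

115000 W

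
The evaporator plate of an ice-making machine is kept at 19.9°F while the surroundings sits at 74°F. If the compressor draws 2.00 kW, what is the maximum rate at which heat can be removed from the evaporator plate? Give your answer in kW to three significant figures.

17.7 kW

In absolute terms T_C = 266.43 K and T_H = 296.48 K, so ΔT = 30.06 K.
COP_Carnot = T_C/ΔT = 266.43/30.06 = 8.865.
Q̇_max = COP_Carnot × Ẇ = 8.865 × 2.000 kW = 17.73 kW.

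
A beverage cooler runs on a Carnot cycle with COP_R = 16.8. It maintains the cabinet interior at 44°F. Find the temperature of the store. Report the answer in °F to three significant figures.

74.0 °F

COP_R = T_C/(T_H − T_C) gives T_H − T_C = T_C/COP.
With T_C = 279.82 K, T_H = 279.82 × (1 + 1/16.8) = 296.47 K.
Converting, 296.47 K = 73.98°F.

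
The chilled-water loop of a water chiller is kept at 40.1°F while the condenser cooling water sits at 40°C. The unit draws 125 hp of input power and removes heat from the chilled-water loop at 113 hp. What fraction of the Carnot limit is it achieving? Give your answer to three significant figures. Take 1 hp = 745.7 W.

COP_actual = Q̇_C/Ẇ = 113.0/125.0 = 0.9040.
In absolute terms T_C = 277.65 K and T_H = 313.15 K, so ΔT = 35.50 K.
COP_Carnot = T_C/ΔT = 277.65/35.50 = 7.821.
η_II = COP_actual/COP_Carnot = 0.9040/7.821 = 0.1156.

0.116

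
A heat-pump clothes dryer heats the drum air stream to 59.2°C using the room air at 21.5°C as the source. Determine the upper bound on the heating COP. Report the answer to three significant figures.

8.82

In absolute terms T_C = 294.65 K and T_H = 332.35 K, so ΔT = 37.70 K.
For a reversible cycle, COP_Carnot = T_H/ΔT = 332.35/37.70 = 8.816.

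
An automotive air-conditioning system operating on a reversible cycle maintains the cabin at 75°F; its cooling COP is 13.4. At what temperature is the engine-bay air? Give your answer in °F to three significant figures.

115 °F

COP_R = T_C/(T_H − T_C) gives T_H − T_C = T_C/COP.
With T_C = 297.04 K, T_H = 297.04 × (1 + 1/13.4) = 319.21 K.
Converting, 319.21 K = 114.90°F.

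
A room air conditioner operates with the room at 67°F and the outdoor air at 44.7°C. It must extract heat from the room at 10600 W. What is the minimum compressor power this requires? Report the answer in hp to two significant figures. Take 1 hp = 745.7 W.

1.2 hp

In absolute terms T_C = 292.59 K and T_H = 317.85 K, so ΔT = 25.26 K.
COP_Carnot = T_C/ΔT = 292.59/25.26 = 11.59.
Ẇ_min = Q̇/COP_Carnot = 10600/11.59 = 914.9 W = 1.227 hp.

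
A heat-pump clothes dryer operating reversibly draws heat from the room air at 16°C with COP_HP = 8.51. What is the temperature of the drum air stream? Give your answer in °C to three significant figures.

COP_HP = T_H/(T_H − T_C) rearranges to T_H = COP·T_C/(COP − 1).
With T_C = 289.15 K, T_H = 8.51 × 289.15/7.510 = 327.65 K.
Converting, 327.65 K = 54.50°C.

54.5 °C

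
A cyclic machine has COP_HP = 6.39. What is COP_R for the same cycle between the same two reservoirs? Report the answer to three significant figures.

5.39

Since Q_H = Q_C + W for any cycle, COP_R = Q_C/W = Q_H/W − 1.
COP_R = 6.39 − 1 = 5.39.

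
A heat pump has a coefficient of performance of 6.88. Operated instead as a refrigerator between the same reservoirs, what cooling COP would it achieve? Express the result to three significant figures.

5.88

Since Q_H = Q_C + W for any cycle, COP_R = Q_C/W = Q_H/W − 1.
COP_R = 6.88 − 1 = 5.88.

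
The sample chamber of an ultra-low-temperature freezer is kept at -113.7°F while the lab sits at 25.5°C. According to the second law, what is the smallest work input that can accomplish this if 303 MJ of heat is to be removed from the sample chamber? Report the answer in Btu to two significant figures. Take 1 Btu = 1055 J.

160000 Btu

In absolute terms T_C = 192.21 K and T_H = 298.65 K, so ΔT = 106.4 K.
The reversible limit is COP_R = T_C/ΔT = 1.806, so W_min = Q_C/COP = Q_C·ΔT/T_C.
W_min = 303.0 × 106.4/192.21 = 167.8 MJ = 159100 Btu.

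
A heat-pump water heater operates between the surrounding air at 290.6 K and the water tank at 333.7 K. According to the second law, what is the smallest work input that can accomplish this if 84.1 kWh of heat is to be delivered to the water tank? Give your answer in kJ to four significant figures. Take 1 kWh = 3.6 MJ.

39100 kJ

The reservoir spacing is ΔT = 333.7 − 290.6 = 43.10 K.
The reversible limit is COP_HP = T_H/ΔT = 7.742, so W_min = Q_H/COP = Q_H·ΔT/T_H.
W_min = 84.10 × 43.10/333.70 = 10.86 kWh = 39100 kJ.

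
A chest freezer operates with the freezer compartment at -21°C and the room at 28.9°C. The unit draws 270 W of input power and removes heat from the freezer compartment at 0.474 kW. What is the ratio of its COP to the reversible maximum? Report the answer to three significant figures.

0.347

Converting, Q̇_C = 0.4740 kW = 474.0 W, so COP_actual = Q̇_C/Ẇ = 474.0/270.0 = 1.756.
In absolute terms T_C = 252.15 K and T_H = 302.05 K, so ΔT = 49.90 K.
COP_Carnot = T_C/ΔT = 252.15/49.90 = 5.053.
η_II = COP_actual/COP_Carnot = 1.756/5.053 = 0.3474.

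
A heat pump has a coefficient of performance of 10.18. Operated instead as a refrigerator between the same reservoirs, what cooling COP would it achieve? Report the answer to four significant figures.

Since Q_H = Q_C + W for any cycle, COP_R = Q_C/W = Q_H/W − 1.
COP_R = 10.18 − 1 = 9.18.

9.180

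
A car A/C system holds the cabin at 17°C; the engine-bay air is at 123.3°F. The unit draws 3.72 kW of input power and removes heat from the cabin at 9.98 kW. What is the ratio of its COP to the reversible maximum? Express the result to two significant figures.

COP_actual = Q̇_C/Ẇ = 9.980/3.720 = 2.683.
In absolute terms T_C = 290.15 K and T_H = 323.87 K, so ΔT = 33.72 K.
COP_Carnot = T_C/ΔT = 290.15/33.72 = 8.604.
η_II = COP_actual/COP_Carnot = 2.683/8.604 = 0.3118.

0.31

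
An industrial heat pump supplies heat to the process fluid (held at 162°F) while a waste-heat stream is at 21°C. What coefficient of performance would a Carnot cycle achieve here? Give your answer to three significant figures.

In absolute terms T_C = 294.15 K and T_H = 345.37 K, so ΔT = 51.22 K.
For a reversible cycle, COP_Carnot = T_H/ΔT = 345.37/51.22 = 6.743.

6.74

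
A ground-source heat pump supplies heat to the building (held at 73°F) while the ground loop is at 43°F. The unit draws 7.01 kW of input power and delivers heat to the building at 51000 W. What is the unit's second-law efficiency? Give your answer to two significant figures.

Converting, Q̇_H = 51000 W = 51.00 kW, so COP_actual = Q̇_H/Ẇ = 51.00/7.010 = 7.275.
In absolute terms T_C = 279.26 K and T_H = 295.93 K, so ΔT = 16.67 K.
COP_Carnot = T_H/ΔT = 295.93/16.67 = 17.76.
η_II = COP_actual/COP_Carnot = 7.275/17.76 = 0.4097.

0.41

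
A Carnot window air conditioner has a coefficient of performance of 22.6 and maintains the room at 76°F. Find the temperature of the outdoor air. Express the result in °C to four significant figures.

COP_R = T_C/(T_H − T_C) gives T_H − T_C = T_C/COP.
With T_C = 297.59 K, T_H = 297.59 × (1 + 1/22.6) = 310.76 K.
Converting, 310.76 K = 37.61°C.

37.61 °C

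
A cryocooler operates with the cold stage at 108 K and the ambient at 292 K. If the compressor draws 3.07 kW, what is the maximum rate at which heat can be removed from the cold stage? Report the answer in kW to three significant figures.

The reservoir spacing is ΔT = 292 − 108 = 184.0 K.
COP_Carnot = T_C/ΔT = 108.00/184.0 = 0.5870.
Q̇_max = COP_Carnot × Ẇ = 0.5870 × 3.070 kW = 1.802 kW.

1.80 kW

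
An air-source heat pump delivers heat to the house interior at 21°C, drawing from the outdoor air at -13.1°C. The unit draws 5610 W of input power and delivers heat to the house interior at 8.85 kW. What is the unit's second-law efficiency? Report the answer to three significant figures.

0.183

Converting, Q̇_H = 8.850 kW = 8850 W, so COP_actual = Q̇_H/Ẇ = 8850/5610 = 1.578.
In absolute terms T_C = 260.05 K and T_H = 294.15 K, so ΔT = 34.10 K.
COP_Carnot = T_H/ΔT = 294.15/34.10 = 8.626.
η_II = COP_actual/COP_Carnot = 1.578/8.626 = 0.1829.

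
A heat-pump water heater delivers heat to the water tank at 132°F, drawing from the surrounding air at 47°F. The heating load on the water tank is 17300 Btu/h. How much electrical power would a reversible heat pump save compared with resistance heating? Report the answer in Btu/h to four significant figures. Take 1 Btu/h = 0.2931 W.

14810 Btu/h

In absolute terms T_C = 281.48 K and T_H = 328.71 K, so ΔT = 47.22 K.
COP_Carnot = T_H/ΔT = 328.71/47.22 = 6.961.
Resistance heating needs Ẇ_res = Q̇_H = 17300 Btu/h; the reversible heat pump needs only Ẇ_hp = Q̇_H/COP = 2485 Btu/h.
Saving = 17300 − 2485 = 14810 Btu/h.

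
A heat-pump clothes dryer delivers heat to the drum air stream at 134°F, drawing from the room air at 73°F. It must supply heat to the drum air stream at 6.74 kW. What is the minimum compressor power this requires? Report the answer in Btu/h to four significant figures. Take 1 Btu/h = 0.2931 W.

2363 Btu/h

In absolute terms T_C = 295.93 K and T_H = 329.82 K, so ΔT = 33.89 K.
COP_Carnot = T_H/ΔT = 329.82/33.89 = 9.732.
Ẇ_min = Q̇/COP_Carnot = 6.740/9.732 = 0.6925 kW = 2363 Btu/h.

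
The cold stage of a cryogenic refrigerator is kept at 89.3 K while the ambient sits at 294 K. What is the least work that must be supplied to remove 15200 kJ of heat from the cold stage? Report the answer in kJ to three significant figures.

The reservoir spacing is ΔT = 294 − 89.3 = 204.7 K.
The reversible limit is COP_R = T_C/ΔT = 0.4362, so W_min = Q_C/COP = Q_C·ΔT/T_C.
W_min = 15200 × 204.7/89.30 = 34840 kJ.

34800 kJ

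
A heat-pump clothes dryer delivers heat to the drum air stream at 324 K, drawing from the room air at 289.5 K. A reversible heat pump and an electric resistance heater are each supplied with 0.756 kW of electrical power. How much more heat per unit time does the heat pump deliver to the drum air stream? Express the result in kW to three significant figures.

6.34 kW

The reservoir spacing is ΔT = 324 − 289.5 = 34.50 K.
COP_Carnot = T_H/ΔT = 324.00/34.50 = 9.391.
The heat pump delivers Q̇_H = COP × Ẇ = 7.100 kW; the resistance heater delivers Ẇ = 0.7560 kW.
Extra = (COP − 1)·Ẇ = 6.344 kW.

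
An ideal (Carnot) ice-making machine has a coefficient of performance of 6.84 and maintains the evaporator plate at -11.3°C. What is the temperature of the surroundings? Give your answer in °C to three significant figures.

COP_R = T_C/(T_H − T_C) gives T_H − T_C = T_C/COP.
With T_C = 261.85 K, T_H = 261.85 × (1 + 1/6.84) = 300.13 K.
Converting, 300.13 K = 26.98°C.

27.0 °C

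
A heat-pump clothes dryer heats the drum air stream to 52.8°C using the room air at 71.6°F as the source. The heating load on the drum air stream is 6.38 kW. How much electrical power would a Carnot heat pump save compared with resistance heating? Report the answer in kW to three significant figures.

In absolute terms T_C = 295.15 K and T_H = 325.95 K, so ΔT = 30.80 K.
COP_Carnot = T_H/ΔT = 325.95/30.80 = 10.58.
Resistance heating needs Ẇ_res = Q̇_H = 6.380 kW; the reversible heat pump needs only Ẇ_hp = Q̇_H/COP = 0.6029 kW.
Saving = 6.380 − 0.6029 = 5.777 kW.

5.78 kW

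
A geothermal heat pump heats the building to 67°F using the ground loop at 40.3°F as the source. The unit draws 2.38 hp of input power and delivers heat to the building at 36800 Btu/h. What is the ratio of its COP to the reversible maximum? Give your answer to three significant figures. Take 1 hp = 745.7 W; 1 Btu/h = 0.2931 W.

Converting, Q̇_H = 36800 Btu/h = 14.46 hp, so COP_actual = Q̇_H/Ẇ = 14.46/2.380 = 6.077.
In absolute terms T_C = 277.76 K and T_H = 292.59 K, so ΔT = 14.83 K.
COP_Carnot = T_H/ΔT = 292.59/14.83 = 19.73.
η_II = COP_actual/COP_Carnot = 6.077/19.73 = 0.3081.

0.308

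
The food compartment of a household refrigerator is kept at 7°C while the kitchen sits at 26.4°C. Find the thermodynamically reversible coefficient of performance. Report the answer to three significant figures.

14.4

In absolute terms T_C = 280.15 K and T_H = 299.55 K, so ΔT = 19.40 K.
For a reversible cycle, COP_Carnot = T_C/ΔT = 280.15/19.40 = 14.44.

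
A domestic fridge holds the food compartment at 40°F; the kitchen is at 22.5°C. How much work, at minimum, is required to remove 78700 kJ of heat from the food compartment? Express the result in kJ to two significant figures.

In absolute terms T_C = 277.59 K and T_H = 295.65 K, so ΔT = 18.06 K.
The reversible limit is COP_R = T_C/ΔT = 15.37, so W_min = Q_C/COP = Q_C·ΔT/T_C.
W_min = 78700 × 18.06/277.59 = 5119 kJ.

5100 kJ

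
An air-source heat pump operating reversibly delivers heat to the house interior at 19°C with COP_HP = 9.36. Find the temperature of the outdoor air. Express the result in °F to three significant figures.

COP_HP = T_H/(T_H − T_C) gives T_H − T_C = T_H/COP.
With T_H = 292.15 K, T_C = 292.15 × (1 − 1/9.36) = 260.94 K.
Converting, 260.94 K = 10.02°F.

10.0 °F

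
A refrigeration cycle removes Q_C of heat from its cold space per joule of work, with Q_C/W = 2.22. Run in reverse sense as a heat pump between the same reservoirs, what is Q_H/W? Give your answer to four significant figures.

3.220

The first law on one cycle gives Q_H = Q_C + W, so Q_H/W = Q_C/W + 1.
COP_HP = COP_R + 1 = 2.22 + 1 = 3.22.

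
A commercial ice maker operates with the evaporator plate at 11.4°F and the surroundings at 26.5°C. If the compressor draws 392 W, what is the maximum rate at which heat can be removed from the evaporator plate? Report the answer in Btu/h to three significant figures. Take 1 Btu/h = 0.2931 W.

9220 Btu/h

In absolute terms T_C = 261.71 K and T_H = 299.65 K, so ΔT = 37.94 K.
COP_Carnot = T_C/ΔT = 261.71/37.94 = 6.897.
Q̇_max = COP_Carnot × Ẇ = 6.897 × 392.0 W = 2704 W = 9224 Btu/h.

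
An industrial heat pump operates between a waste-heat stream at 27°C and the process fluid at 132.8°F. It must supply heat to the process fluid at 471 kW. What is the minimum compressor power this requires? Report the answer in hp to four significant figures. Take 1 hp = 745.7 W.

In absolute terms T_C = 300.15 K and T_H = 329.15 K, so ΔT = 29.00 K.
COP_Carnot = T_H/ΔT = 329.15/29.00 = 11.35.
Ẇ_min = Q̇/COP_Carnot = 471.0/11.35 = 41.50 kW = 55.65 hp.

55.65 hp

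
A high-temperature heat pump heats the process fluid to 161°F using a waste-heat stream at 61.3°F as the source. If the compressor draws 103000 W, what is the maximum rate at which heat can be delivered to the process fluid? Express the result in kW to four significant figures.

641.2 kW

In absolute terms T_C = 289.43 K and T_H = 344.82 K, so ΔT = 55.39 K.
COP_Carnot = T_H/ΔT = 344.82/55.39 = 6.225.
Q̇_max = COP_Carnot × Ẇ = 6.225 × 103000 W = 641200 W = 641.2 kW.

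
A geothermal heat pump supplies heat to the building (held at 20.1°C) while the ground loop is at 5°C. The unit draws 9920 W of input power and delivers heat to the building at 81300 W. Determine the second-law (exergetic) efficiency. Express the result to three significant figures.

COP_actual = Q̇_H/Ẇ = 81300/9920 = 8.196.
In absolute terms T_C = 278.15 K and T_H = 293.25 K, so ΔT = 15.10 K.
COP_Carnot = T_H/ΔT = 293.25/15.10 = 19.42.
η_II = COP_actual/COP_Carnot = 8.196/19.42 = 0.4220.

0.422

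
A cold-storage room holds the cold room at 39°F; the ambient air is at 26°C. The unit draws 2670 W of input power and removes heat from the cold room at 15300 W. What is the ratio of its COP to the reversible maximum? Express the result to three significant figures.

COP_actual = Q̇_C/Ẇ = 15300/2670 = 5.730.
In absolute terms T_C = 277.04 K and T_H = 299.15 K, so ΔT = 22.11 K.
COP_Carnot = T_C/ΔT = 277.04/22.11 = 12.53.
η_II = COP_actual/COP_Carnot = 5.730/12.53 = 0.4574.

0.457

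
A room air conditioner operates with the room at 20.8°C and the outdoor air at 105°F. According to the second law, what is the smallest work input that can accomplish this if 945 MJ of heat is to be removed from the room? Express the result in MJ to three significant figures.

63.5 MJ

In absolute terms T_C = 293.95 K and T_H = 313.71 K, so ΔT = 19.76 K.
The reversible limit is COP_R = T_C/ΔT = 14.88, so W_min = Q_C/COP = Q_C·ΔT/T_C.
W_min = 945.0 × 19.76/293.95 = 63.51 MJ.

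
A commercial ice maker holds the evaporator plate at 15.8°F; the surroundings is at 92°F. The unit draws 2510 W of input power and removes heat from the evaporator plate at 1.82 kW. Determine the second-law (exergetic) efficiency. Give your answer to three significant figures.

0.116

Converting, Q̇_C = 1.820 kW = 1820 W, so COP_actual = Q̇_C/Ẇ = 1820/2510 = 0.7251.
In absolute terms T_C = 264.15 K and T_H = 306.48 K, so ΔT = 42.33 K.
COP_Carnot = T_C/ΔT = 264.15/42.33 = 6.240.
η_II = COP_actual/COP_Carnot = 0.7251/6.240 = 0.1162.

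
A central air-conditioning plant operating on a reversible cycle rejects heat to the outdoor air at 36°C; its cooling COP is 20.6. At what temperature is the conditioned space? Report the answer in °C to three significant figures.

For a Carnot refrigerator COP_R = T_C/(T_H − T_C), so T_C = COP·T_H/(1 + COP).
With T_H = 309.15 K, T_C = 20.6 × 309.15/21.60 = 294.84 K.
Converting, 294.84 K = 21.69°C.

21.7 °C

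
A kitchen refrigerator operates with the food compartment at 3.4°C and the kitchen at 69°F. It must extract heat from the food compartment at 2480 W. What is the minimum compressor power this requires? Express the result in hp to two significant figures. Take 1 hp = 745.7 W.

In absolute terms T_C = 276.55 K and T_H = 293.71 K, so ΔT = 17.16 K.
COP_Carnot = T_C/ΔT = 276.55/17.16 = 16.12.
Ẇ_min = Q̇/COP_Carnot = 2480/16.12 = 153.8 W = 0.2063 hp.

0.21 hp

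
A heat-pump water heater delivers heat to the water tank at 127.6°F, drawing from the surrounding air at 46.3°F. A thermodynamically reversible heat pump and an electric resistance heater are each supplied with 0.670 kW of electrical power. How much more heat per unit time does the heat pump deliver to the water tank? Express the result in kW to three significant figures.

4.17 kW

In absolute terms T_C = 281.09 K and T_H = 326.26 K, so ΔT = 45.17 K.
COP_Carnot = T_H/ΔT = 326.26/45.17 = 7.223.
The heat pump delivers Q̇_H = COP × Ẇ = 4.840 kW; the resistance heater delivers Ẇ = 0.6700 kW.
Extra = (COP − 1)·Ẇ = 4.170 kW.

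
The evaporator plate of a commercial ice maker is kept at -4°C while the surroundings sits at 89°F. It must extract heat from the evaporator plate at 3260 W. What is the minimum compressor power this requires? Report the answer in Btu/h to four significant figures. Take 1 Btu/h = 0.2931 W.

1474 Btu/h

In absolute terms T_C = 269.15 K and T_H = 304.82 K, so ΔT = 35.67 K.
COP_Carnot = T_C/ΔT = 269.15/35.67 = 7.546.
Ẇ_min = Q̇/COP_Carnot = 3260/7.546 = 432.0 W = 1474 Btu/h.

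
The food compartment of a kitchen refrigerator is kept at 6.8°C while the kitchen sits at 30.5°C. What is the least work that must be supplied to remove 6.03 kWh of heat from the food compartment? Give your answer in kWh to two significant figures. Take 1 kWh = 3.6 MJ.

0.51 kWh

In absolute terms T_C = 279.95 K and T_H = 303.65 K, so ΔT = 23.70 K.
The reversible limit is COP_R = T_C/ΔT = 11.81, so W_min = Q_C/COP = Q_C·ΔT/T_C.
W_min = 6.030 × 23.70/279.95 = 0.5105 kWh.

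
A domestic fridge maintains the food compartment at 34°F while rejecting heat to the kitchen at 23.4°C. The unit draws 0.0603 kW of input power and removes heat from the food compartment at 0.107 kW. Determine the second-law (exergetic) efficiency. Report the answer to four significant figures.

0.1442

COP_actual = Q̇_C/Ẇ = 0.1070/0.06030 = 1.774.
In absolute terms T_C = 274.26 K and T_H = 296.55 K, so ΔT = 22.29 K.
COP_Carnot = T_C/ΔT = 274.26/22.29 = 12.30.
η_II = COP_actual/COP_Carnot = 1.774/12.30 = 0.1442.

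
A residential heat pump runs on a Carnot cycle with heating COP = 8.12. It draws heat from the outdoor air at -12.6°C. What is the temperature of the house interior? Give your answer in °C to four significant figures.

COP_HP = T_H/(T_H − T_C) rearranges to T_H = COP·T_C/(COP − 1).
With T_C = 260.55 K, T_H = 8.12 × 260.55/7.120 = 297.14 K.
Converting, 297.14 K = 23.99°C.

23.99 °C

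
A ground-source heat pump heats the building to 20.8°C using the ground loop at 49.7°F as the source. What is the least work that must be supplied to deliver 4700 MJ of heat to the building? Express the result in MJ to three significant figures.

In absolute terms T_C = 282.98 K and T_H = 293.95 K, so ΔT = 10.97 K.
The reversible limit is COP_HP = T_H/ΔT = 26.80, so W_min = Q_H/COP = Q_H·ΔT/T_H.
W_min = 4700 × 10.97/293.95 = 175.3 MJ.

175 MJ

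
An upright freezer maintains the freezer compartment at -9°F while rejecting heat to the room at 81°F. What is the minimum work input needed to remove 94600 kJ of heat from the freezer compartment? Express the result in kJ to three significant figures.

18900 kJ

In absolute terms T_C = 250.37 K and T_H = 300.37 K, so ΔT = 50.00 K.
The reversible limit is COP_R = T_C/ΔT = 5.007, so W_min = Q_C/COP = Q_C·ΔT/T_C.
W_min = 94600 × 50.00/250.37 = 18890 kJ.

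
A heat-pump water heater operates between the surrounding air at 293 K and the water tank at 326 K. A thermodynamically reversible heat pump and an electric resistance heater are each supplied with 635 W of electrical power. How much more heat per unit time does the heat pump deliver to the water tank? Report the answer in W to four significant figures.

5638 W

The reservoir spacing is ΔT = 326 − 293 = 33.00 K.
COP_Carnot = T_H/ΔT = 326.00/33.00 = 9.879.
The heat pump delivers Q̇_H = COP × Ẇ = 6273 W; the resistance heater delivers Ẇ = 635.0 W.
Extra = (COP − 1)·Ẇ = 5638 W.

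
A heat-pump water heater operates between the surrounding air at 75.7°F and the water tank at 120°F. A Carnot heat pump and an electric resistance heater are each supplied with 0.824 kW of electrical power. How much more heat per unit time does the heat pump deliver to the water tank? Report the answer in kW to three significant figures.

9.96 kW

In absolute terms T_C = 297.43 K and T_H = 322.04 K, so ΔT = 24.61 K.
COP_Carnot = T_H/ΔT = 322.04/24.61 = 13.09.
The heat pump delivers Q̇_H = COP × Ẇ = 10.78 kW; the resistance heater delivers Ẇ = 0.8240 kW.
Extra = (COP − 1)·Ẇ = 9.958 kW.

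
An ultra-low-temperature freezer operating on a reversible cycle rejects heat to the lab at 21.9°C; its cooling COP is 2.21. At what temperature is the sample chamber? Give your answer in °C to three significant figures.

For a Carnot refrigerator COP_R = T_C/(T_H − T_C), so T_C = COP·T_H/(1 + COP).
With T_H = 295.05 K, T_C = 2.21 × 295.05/3.210 = 203.13 K.
Converting, 203.13 K = -70.02°C.

-70.0 °C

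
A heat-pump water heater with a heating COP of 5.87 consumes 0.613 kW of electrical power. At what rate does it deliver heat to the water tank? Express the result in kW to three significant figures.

3.60 kW

Q̇_H = COP_HP × Ẇ = 5.87 × 0.6130 = 3.598 kW.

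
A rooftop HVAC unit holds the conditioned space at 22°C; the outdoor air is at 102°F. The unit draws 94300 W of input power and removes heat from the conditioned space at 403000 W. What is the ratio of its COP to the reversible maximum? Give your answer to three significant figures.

COP_actual = Q̇_C/Ẇ = 403000/94300 = 4.274.
In absolute terms T_C = 295.15 K and T_H = 312.04 K, so ΔT = 16.89 K.
COP_Carnot = T_C/ΔT = 295.15/16.89 = 17.48.
η_II = COP_actual/COP_Carnot = 4.274/17.48 = 0.2445.

0.245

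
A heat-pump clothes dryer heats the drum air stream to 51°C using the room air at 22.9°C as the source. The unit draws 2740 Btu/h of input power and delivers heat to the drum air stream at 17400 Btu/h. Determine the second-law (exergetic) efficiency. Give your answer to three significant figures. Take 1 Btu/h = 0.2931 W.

0.551

COP_actual = Q̇_H/Ẇ = 17400/2740 = 6.350.
In absolute terms T_C = 296.05 K and T_H = 324.15 K, so ΔT = 28.10 K.
COP_Carnot = T_H/ΔT = 324.15/28.10 = 11.54.
η_II = COP_actual/COP_Carnot = 6.350/11.54 = 0.5505.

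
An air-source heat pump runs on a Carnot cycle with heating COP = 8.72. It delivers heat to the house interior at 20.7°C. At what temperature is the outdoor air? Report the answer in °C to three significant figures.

-13.0 °C

COP_HP = T_H/(T_H − T_C) gives T_H − T_C = T_H/COP.
With T_H = 293.85 K, T_C = 293.85 × (1 − 1/8.72) = 260.15 K.
Converting, 260.15 K = -13.00°C.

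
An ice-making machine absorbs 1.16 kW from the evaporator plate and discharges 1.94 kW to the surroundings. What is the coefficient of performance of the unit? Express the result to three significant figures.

1.49

The first law gives Q̇_H = Q̇_C + Ẇ, so the three rates are Q̇_C = 1.160, Q̇_H = 1.940, Ẇ = 0.7800 kW.
COP_R = Q̇_C/Ẇ = 1.160/0.7800 = 1.487.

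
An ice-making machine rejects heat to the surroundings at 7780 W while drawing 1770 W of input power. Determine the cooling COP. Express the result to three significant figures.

The first law gives Q̇_H = Q̇_C + Ẇ, so the three rates are Q̇_C = 6010, Q̇_H = 7780, Ẇ = 1770 W.
COP_R = Q̇_C/Ẇ = 6010/1770 = 3.395.

3.40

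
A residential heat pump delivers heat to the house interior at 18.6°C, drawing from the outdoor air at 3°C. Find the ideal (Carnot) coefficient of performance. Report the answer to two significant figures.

19

In absolute terms T_C = 276.15 K and T_H = 291.75 K, so ΔT = 15.60 K.
For a reversible cycle, COP_Carnot = T_H/ΔT = 291.75/15.60 = 18.70.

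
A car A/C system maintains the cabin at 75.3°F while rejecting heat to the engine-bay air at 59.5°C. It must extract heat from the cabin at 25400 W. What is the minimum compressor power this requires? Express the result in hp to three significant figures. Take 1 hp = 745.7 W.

4.06 hp

In absolute terms T_C = 297.21 K and T_H = 332.65 K, so ΔT = 35.44 K.
COP_Carnot = T_C/ΔT = 297.21/35.44 = 8.385.
Ẇ_min = Q̇/COP_Carnot = 25400/8.385 = 3029 W = 4.062 hp.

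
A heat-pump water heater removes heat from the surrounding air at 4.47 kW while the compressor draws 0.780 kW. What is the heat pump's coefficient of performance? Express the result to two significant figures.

The first law gives Q̇_H = Q̇_C + Ẇ, so the three rates are Q̇_C = 4.470, Q̇_H = 5.250, Ẇ = 0.7800 kW.
COP_HP = Q̇_H/Ẇ = 5.250/0.7800 = 6.731.

6.7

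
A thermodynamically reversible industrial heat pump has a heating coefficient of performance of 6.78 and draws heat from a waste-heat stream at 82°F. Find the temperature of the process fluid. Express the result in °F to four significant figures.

175.7 °F

COP_HP = T_H/(T_H − T_C) rearranges to T_H = COP·T_C/(COP − 1).
With T_C = 300.93 K, T_H = 6.78 × 300.93/5.780 = 352.99 K.
Converting, 352.99 K = 175.71°F.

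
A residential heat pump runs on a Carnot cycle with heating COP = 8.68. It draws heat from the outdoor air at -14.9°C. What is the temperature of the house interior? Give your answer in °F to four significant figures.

65.71 °F

COP_HP = T_H/(T_H − T_C) rearranges to T_H = COP·T_C/(COP − 1).
With T_C = 258.25 K, T_H = 8.68 × 258.25/7.680 = 291.88 K.
Converting, 291.88 K = 65.71°F.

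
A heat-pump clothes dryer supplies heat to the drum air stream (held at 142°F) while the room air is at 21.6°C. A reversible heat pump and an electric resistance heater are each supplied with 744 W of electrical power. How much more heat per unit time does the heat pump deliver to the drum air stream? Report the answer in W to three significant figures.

5550 W

In absolute terms T_C = 294.75 K and T_H = 334.26 K, so ΔT = 39.51 K.
COP_Carnot = T_H/ΔT = 334.26/39.51 = 8.460.
The heat pump delivers Q̇_H = COP × Ẇ = 6294 W; the resistance heater delivers Ẇ = 744.0 W.
Extra = (COP − 1)·Ẇ = 5550 W.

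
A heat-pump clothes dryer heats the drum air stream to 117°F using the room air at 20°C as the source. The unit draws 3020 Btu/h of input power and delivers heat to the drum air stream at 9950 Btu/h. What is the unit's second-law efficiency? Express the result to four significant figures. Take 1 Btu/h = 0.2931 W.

0.2800

COP_actual = Q̇_H/Ẇ = 9950/3020 = 3.295.
In absolute terms T_C = 293.15 K and T_H = 320.37 K, so ΔT = 27.22 K.
COP_Carnot = T_H/ΔT = 320.37/27.22 = 11.77.
η_II = COP_actual/COP_Carnot = 3.295/11.77 = 0.2800.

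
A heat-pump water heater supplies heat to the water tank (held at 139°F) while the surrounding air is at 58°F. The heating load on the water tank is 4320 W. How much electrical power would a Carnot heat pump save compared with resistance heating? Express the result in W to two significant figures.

3700 W

In absolute terms T_C = 287.59 K and T_H = 332.59 K, so ΔT = 45.00 K.
COP_Carnot = T_H/ΔT = 332.59/45.00 = 7.391.
Resistance heating needs Ẇ_res = Q̇_H = 4320 W; the reversible heat pump needs only Ẇ_hp = Q̇_H/COP = 584.5 W.
Saving = 4320 − 584.5 = 3736 W.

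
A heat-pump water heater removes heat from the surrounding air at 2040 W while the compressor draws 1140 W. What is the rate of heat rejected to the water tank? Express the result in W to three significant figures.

For a cyclic device the first law requires Q̇_H = Q̇_C + Ẇ.
Q̇_H = Q̇_C + Ẇ = 3180 W.

3180 W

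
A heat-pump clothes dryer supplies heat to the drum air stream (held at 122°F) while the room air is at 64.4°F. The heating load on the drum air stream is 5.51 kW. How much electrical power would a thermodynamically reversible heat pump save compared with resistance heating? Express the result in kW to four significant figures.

4.964 kW

In absolute terms T_C = 291.15 K and T_H = 323.15 K, so ΔT = 32.00 K.
COP_Carnot = T_H/ΔT = 323.15/32.00 = 10.10.
Resistance heating needs Ẇ_res = Q̇_H = 5.510 kW; the reversible heat pump needs only Ẇ_hp = Q̇_H/COP = 0.5456 kW.
Saving = 5.510 − 0.5456 = 4.964 kW.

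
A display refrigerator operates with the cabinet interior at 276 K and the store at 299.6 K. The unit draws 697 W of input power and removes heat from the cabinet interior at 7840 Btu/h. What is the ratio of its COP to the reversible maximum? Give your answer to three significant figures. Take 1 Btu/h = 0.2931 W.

0.282

Converting, Q̇_C = 7840 Btu/h = 2298 W, so COP_actual = Q̇_C/Ẇ = 2298/697.0 = 3.297.
The reservoir spacing is ΔT = 299.6 − 276 = 23.60 K.
COP_Carnot = T_C/ΔT = 276.00/23.60 = 11.69.
η_II = COP_actual/COP_Carnot = 3.297/11.69 = 0.2819.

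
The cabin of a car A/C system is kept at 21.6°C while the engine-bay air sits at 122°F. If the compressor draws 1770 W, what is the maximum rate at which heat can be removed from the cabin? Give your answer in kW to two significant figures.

In absolute terms T_C = 294.75 K and T_H = 323.15 K, so ΔT = 28.40 K.
COP_Carnot = T_C/ΔT = 294.75/28.40 = 10.38.
Q̇_max = COP_Carnot × Ẇ = 10.38 × 1770 W = 18370 W = 18.37 kW.

18 kW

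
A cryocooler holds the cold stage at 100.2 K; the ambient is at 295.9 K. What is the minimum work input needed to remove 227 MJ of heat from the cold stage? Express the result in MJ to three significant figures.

443 MJ

The reservoir spacing is ΔT = 295.9 − 100.2 = 195.7 K.
The reversible limit is COP_R = T_C/ΔT = 0.5120, so W_min = Q_C/COP = Q_C·ΔT/T_C.
W_min = 227.0 × 195.7/100.20 = 443.4 MJ.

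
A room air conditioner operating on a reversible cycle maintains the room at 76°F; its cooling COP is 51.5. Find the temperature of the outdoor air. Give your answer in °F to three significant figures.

86.4 °F

COP_R = T_C/(T_H − T_C) gives T_H − T_C = T_C/COP.
With T_C = 297.59 K, T_H = 297.59 × (1 + 1/51.5) = 303.37 K.
Converting, 303.37 K = 86.40°F.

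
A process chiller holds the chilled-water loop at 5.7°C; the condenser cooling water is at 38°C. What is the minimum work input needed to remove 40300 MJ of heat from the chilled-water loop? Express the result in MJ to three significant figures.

4670 MJ

In absolute terms T_C = 278.85 K and T_H = 311.15 K, so ΔT = 32.30 K.
The reversible limit is COP_R = T_C/ΔT = 8.633, so W_min = Q_C/COP = Q_C·ΔT/T_C.
W_min = 40300 × 32.30/278.85 = 4668 MJ.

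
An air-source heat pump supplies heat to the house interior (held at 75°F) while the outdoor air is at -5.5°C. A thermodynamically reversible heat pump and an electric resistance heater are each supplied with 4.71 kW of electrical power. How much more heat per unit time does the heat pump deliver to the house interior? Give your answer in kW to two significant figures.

43 kW

In absolute terms T_C = 267.65 K and T_H = 297.04 K, so ΔT = 29.39 K.
COP_Carnot = T_H/ΔT = 297.04/29.39 = 10.11.
The heat pump delivers Q̇_H = COP × Ẇ = 47.60 kW; the resistance heater delivers Ẇ = 4.710 kW.
Extra = (COP − 1)·Ẇ = 42.89 kW.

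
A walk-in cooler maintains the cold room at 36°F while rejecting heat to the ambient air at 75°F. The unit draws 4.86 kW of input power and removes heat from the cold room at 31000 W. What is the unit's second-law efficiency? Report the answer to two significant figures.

0.50

Converting, Q̇_C = 31000 W = 31.00 kW, so COP_actual = Q̇_C/Ẇ = 31.00/4.860 = 6.379.
In absolute terms T_C = 275.37 K and T_H = 297.04 K, so ΔT = 21.67 K.
COP_Carnot = T_C/ΔT = 275.37/21.67 = 12.71.
η_II = COP_actual/COP_Carnot = 6.379/12.71 = 0.5019.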